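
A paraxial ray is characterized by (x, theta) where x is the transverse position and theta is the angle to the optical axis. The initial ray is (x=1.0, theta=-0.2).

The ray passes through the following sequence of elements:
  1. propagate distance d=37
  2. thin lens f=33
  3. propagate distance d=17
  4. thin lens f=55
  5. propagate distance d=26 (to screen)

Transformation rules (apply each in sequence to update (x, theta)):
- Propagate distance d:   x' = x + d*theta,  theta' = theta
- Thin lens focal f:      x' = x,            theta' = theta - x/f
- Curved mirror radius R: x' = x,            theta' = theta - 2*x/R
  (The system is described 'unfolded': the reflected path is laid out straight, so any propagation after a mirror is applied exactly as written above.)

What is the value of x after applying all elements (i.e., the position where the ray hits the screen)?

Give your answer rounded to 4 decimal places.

Initial: x=1.0000 theta=-0.2000
After 1 (propagate distance d=37): x=-6.4000 theta=-0.2000
After 2 (thin lens f=33): x=-6.4000 theta=-1/165 (≈-0.0061)
After 3 (propagate distance d=17): x=-1073/165 (≈-6.5030) theta=-1/165 (≈-0.0061)
After 4 (thin lens f=55): x=-1073/165 (≈-6.5030) theta=1018/9075 (≈0.1122)
After 5 (propagate distance d=26 (to screen)): x=-10849/3025 (≈-3.5864) theta=1018/9075 (≈0.1122)
Rounded to 4 decimal places: x = -3.5864

Answer: -3.5864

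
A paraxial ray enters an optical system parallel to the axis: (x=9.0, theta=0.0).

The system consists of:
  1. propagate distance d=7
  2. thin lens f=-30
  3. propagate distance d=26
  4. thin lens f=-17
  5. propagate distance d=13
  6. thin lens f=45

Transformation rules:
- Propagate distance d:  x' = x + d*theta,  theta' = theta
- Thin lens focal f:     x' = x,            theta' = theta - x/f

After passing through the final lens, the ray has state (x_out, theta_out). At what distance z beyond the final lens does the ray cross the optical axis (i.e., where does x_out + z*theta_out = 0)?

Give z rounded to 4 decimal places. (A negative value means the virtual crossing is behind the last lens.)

Answer: -61.8100

Derivation:
Initial: x=9.0000 theta=0.0000
After 1 (propagate distance d=7): x=9.0000 theta=0.0000
After 2 (thin lens f=-30): x=9.0000 theta=0.3000
After 3 (propagate distance d=26): x=16.8000 theta=0.3000
After 4 (thin lens f=-17): x=16.8000 theta=219/170 (≈1.2882)
After 5 (propagate distance d=13): x=5703/170 (≈33.5471) theta=219/170 (≈1.2882)
After 6 (thin lens f=45): x=5703/170 (≈33.5471) theta=692/1275 (≈0.5427)
z_focus = -x_out/theta_out = -(5703/170)/(692/1275) = -85545/1384 ≈ -61.8100
Rounded to 4 decimal places: z = -61.8100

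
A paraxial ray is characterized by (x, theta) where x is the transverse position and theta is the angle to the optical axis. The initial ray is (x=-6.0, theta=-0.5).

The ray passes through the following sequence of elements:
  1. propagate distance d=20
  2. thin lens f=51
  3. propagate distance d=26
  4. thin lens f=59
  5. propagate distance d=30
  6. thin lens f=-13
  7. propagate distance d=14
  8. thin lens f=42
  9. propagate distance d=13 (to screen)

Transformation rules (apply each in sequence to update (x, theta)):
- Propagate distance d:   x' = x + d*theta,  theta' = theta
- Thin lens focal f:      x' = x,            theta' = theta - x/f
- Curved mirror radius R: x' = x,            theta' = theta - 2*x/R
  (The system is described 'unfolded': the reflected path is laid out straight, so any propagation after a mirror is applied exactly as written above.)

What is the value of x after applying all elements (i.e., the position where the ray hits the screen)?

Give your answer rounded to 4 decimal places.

Initial: x=-6.0000 theta=-0.5000
After 1 (propagate distance d=20): x=-16.0000 theta=-0.5000
After 2 (thin lens f=51): x=-16.0000 theta=-19/102 (≈-0.1863)
After 3 (propagate distance d=26): x=-1063/51 (≈-20.8431) theta=-19/102 (≈-0.1863)
After 4 (thin lens f=59): x=-1063/51 (≈-20.8431) theta=335/2006 (≈0.1670)
After 5 (propagate distance d=30): x=-47642/3009 (≈-15.8332) theta=335/2006 (≈0.1670)
After 6 (thin lens f=-13): x=-47642/3009 (≈-15.8332) theta=-82219/78234 (≈-1.0509)
After 7 (propagate distance d=14): x=-23429/767 (≈-30.5463) theta=-82219/78234 (≈-1.0509)
After 8 (thin lens f=42): x=-23429/767 (≈-30.5463) theta=-4220/13039 (≈-0.3236)
After 9 (propagate distance d=13 (to screen)): x=-453153/13039 (≈-34.7537) theta=-4220/13039 (≈-0.3236)
Rounded to 4 decimal places: x = -34.7537

Answer: -34.7537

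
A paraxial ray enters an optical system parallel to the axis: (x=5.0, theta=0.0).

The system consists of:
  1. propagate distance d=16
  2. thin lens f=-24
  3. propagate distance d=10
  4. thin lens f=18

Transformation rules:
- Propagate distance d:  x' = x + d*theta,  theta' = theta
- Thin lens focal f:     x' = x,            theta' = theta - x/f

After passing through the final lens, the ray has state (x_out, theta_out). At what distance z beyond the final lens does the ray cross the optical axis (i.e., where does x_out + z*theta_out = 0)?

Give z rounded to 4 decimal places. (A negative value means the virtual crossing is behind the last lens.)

Initial: x=5.0000 theta=0.0000
After 1 (propagate distance d=16): x=5.0000 theta=0.0000
After 2 (thin lens f=-24): x=5.0000 theta=5/24 (≈0.2083)
After 3 (propagate distance d=10): x=85/12 (≈7.0833) theta=5/24 (≈0.2083)
After 4 (thin lens f=18): x=85/12 (≈7.0833) theta=-5/27 (≈-0.1852)
z_focus = -x_out/theta_out = -(85/12)/(-5/27) = 38.2500
Rounded to 4 decimal places: z = 38.2500

Answer: 38.2500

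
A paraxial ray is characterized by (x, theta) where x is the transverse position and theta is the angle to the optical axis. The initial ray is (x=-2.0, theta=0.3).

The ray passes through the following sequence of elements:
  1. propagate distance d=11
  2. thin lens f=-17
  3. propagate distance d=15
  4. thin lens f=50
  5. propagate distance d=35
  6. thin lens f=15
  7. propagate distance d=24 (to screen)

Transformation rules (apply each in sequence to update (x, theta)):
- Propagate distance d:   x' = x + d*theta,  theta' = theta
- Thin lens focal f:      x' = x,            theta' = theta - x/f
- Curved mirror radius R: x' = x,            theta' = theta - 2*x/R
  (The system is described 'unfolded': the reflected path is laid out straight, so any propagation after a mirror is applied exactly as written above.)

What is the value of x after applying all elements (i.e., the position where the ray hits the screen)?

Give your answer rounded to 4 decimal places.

Initial: x=-2.0000 theta=0.3000
After 1 (propagate distance d=11): x=1.3000 theta=0.3000
After 2 (thin lens f=-17): x=1.3000 theta=32/85 (≈0.3765)
After 3 (propagate distance d=15): x=1181/170 (≈6.9471) theta=32/85 (≈0.3765)
After 4 (thin lens f=50): x=1181/170 (≈6.9471) theta=2019/8500 (≈0.2375)
After 5 (propagate distance d=35): x=25943/1700 (≈15.2606) theta=2019/8500 (≈0.2375)
After 6 (thin lens f=15): x=25943/1700 (≈15.2606) theta=-9943/12750 (≈-0.7798)
After 7 (propagate distance d=24 (to screen)): x=-29373/8500 (≈-3.4556) theta=-9943/12750 (≈-0.7798)
Rounded to 4 decimal places: x = -3.4556

Answer: -3.4556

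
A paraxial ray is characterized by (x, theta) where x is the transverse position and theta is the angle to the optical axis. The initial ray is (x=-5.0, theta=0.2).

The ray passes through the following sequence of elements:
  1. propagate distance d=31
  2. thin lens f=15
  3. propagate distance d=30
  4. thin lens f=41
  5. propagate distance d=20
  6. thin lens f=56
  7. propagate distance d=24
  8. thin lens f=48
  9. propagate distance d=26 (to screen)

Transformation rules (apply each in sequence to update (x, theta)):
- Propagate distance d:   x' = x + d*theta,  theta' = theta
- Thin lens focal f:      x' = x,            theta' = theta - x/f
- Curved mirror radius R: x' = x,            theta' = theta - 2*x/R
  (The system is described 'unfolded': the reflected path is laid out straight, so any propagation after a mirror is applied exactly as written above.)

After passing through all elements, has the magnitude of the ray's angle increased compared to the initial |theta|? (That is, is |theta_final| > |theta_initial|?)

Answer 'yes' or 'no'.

Answer: no

Derivation:
Initial: x=-5.0000 theta=0.2000
After 1 (propagate distance d=31): x=1.2000 theta=0.2000
After 2 (thin lens f=15): x=1.2000 theta=0.1200
After 3 (propagate distance d=30): x=4.8000 theta=0.1200
After 4 (thin lens f=41): x=4.8000 theta=3/1025 (≈0.0029)
After 5 (propagate distance d=20): x=996/205 (≈4.8585) theta=3/1025 (≈0.0029)
After 6 (thin lens f=56): x=996/205 (≈4.8585) theta=-1203/14350 (≈-0.0838)
After 7 (propagate distance d=24): x=20424/7175 (≈2.8466) theta=-1203/14350 (≈-0.0838)
After 8 (thin lens f=48): x=20424/7175 (≈2.8466) theta=-1027/7175 (≈-0.1431)
After 9 (propagate distance d=26 (to screen)): x=-6278/7175 (≈-0.8750) theta=-1027/7175 (≈-0.1431)
|theta_initial|=0.2000 |theta_final|=1027/7175 (≈0.1431) -> not increased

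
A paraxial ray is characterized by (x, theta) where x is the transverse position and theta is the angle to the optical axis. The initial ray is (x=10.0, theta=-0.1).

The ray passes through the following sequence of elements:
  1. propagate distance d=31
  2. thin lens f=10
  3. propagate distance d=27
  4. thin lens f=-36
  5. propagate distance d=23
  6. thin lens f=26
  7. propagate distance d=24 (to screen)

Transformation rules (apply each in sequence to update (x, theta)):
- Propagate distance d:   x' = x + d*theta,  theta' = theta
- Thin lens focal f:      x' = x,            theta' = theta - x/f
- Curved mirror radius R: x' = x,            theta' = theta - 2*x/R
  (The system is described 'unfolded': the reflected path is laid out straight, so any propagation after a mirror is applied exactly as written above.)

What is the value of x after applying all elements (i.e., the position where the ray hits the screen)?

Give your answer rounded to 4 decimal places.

Answer: -31.7969

Derivation:
Initial: x=10.0000 theta=-0.1000
After 1 (propagate distance d=31): x=6.9000 theta=-0.1000
After 2 (thin lens f=10): x=6.9000 theta=-0.7900
After 3 (propagate distance d=27): x=-14.4300 theta=-0.7900
After 4 (thin lens f=-36): x=-14.4300 theta=-1429/1200 (≈-1.1908)
After 5 (propagate distance d=23): x=-50183/1200 (≈-41.8192) theta=-1429/1200 (≈-1.1908)
After 6 (thin lens f=26): x=-50183/1200 (≈-41.8192) theta=4343/10400 (≈0.4176)
After 7 (propagate distance d=24 (to screen)): x=-496031/15600 (≈-31.7969) theta=4343/10400 (≈0.4176)
Rounded to 4 decimal places: x = -31.7969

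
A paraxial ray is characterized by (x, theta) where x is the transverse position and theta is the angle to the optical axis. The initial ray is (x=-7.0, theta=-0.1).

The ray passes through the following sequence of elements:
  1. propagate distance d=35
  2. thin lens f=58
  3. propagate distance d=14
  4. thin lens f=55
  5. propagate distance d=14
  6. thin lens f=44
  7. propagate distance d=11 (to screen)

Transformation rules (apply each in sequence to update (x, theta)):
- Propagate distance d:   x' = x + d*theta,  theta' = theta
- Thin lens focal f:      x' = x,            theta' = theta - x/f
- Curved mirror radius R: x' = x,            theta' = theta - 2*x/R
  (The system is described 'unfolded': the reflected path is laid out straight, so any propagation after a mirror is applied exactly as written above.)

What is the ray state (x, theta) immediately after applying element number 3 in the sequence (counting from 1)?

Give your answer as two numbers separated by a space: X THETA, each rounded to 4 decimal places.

Answer: -9.3655 0.0810

Derivation:
Initial: x=-7.0000 theta=-0.1000
After 1 (propagate distance d=35): x=-10.5000 theta=-0.1000
After 2 (thin lens f=58): x=-10.5000 theta=47/580 (≈0.0810)
After 3 (propagate distance d=14): x=-1358/145 (≈-9.3655) theta=47/580 (≈0.0810)
Rounded to 4 decimal places: x = -9.3655, theta = 0.0810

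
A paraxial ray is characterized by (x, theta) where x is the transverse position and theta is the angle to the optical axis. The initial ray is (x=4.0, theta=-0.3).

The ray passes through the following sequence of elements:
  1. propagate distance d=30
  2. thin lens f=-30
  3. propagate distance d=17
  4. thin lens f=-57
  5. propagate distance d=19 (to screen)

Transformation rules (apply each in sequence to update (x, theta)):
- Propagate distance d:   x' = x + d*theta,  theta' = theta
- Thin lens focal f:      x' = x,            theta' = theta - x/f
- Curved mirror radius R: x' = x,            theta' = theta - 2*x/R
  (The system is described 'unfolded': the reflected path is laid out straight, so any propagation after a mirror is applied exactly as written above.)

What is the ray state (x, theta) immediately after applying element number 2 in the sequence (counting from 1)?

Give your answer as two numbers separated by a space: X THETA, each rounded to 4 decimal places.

Initial: x=4.0000 theta=-0.3000
After 1 (propagate distance d=30): x=-5.0000 theta=-0.3000
After 2 (thin lens f=-30): x=-5.0000 theta=-7/15 (≈-0.4667)
Rounded to 4 decimal places: x = -5.0000, theta = -0.4667

Answer: -5.0000 -0.4667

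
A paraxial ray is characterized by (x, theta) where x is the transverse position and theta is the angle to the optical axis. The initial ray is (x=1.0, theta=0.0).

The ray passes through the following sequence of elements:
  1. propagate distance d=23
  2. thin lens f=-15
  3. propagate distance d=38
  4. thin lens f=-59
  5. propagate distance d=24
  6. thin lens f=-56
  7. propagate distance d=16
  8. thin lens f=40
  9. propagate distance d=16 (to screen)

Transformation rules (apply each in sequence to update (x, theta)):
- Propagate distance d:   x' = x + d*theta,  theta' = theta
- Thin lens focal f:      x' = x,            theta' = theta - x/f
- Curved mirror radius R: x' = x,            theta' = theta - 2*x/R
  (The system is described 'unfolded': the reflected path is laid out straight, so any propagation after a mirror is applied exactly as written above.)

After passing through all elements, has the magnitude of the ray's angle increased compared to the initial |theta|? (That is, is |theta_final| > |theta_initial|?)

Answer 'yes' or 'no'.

Answer: yes

Derivation:
Initial: x=1.0000 theta=0.0000
After 1 (propagate distance d=23): x=1.0000 theta=0.0000
After 2 (thin lens f=-15): x=1.0000 theta=1/15 (≈0.0667)
After 3 (propagate distance d=38): x=53/15 (≈3.5333) theta=1/15 (≈0.0667)
After 4 (thin lens f=-59): x=53/15 (≈3.5333) theta=112/885 (≈0.1266)
After 5 (propagate distance d=24): x=1163/177 (≈6.5706) theta=112/885 (≈0.1266)
After 6 (thin lens f=-56): x=1163/177 (≈6.5706) theta=4029/16520 (≈0.2439)
After 7 (propagate distance d=16): x=64879/6195 (≈10.4728) theta=4029/16520 (≈0.2439)
After 8 (thin lens f=40): x=64879/6195 (≈10.4728) theta=-1111/61950 (≈-0.0179)
After 9 (propagate distance d=16 (to screen)): x=105169/10325 (≈10.1859) theta=-1111/61950 (≈-0.0179)
|theta_initial|=0.0000 |theta_final|=1111/61950 (≈0.0179) -> increased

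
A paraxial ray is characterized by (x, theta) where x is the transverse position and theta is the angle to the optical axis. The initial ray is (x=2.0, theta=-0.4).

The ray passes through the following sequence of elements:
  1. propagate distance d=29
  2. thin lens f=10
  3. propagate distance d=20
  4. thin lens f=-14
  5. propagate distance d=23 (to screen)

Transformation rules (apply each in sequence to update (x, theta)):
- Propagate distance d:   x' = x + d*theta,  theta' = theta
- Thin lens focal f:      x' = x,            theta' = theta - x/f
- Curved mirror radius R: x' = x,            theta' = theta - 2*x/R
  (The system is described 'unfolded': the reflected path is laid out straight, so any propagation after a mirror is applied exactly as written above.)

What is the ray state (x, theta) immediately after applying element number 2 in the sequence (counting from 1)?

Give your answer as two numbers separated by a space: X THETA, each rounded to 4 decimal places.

Answer: -9.6000 0.5600

Derivation:
Initial: x=2.0000 theta=-0.4000
After 1 (propagate distance d=29): x=-9.6000 theta=-0.4000
After 2 (thin lens f=10): x=-9.6000 theta=0.5600
Rounded to 4 decimal places: x = -9.6000, theta = 0.5600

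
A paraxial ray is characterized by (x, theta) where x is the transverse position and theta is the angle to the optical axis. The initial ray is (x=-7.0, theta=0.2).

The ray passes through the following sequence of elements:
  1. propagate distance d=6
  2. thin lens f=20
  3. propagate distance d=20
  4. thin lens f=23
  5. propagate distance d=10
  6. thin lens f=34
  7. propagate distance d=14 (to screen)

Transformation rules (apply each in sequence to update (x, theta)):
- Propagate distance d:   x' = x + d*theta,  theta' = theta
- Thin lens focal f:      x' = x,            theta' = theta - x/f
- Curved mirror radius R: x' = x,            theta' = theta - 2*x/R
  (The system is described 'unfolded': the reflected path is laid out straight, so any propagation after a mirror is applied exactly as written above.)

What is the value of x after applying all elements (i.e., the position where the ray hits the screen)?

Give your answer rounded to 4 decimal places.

Answer: 8.6375

Derivation:
Initial: x=-7.0000 theta=0.2000
After 1 (propagate distance d=6): x=-5.8000 theta=0.2000
After 2 (thin lens f=20): x=-5.8000 theta=0.4900
After 3 (propagate distance d=20): x=4.0000 theta=0.4900
After 4 (thin lens f=23): x=4.0000 theta=727/2300 (≈0.3161)
After 5 (propagate distance d=10): x=1647/230 (≈7.1609) theta=727/2300 (≈0.3161)
After 6 (thin lens f=34): x=1647/230 (≈7.1609) theta=1031/9775 (≈0.1055)
After 7 (propagate distance d=14 (to screen)): x=168863/19550 (≈8.6375) theta=1031/9775 (≈0.1055)
Rounded to 4 decimal places: x = 8.6375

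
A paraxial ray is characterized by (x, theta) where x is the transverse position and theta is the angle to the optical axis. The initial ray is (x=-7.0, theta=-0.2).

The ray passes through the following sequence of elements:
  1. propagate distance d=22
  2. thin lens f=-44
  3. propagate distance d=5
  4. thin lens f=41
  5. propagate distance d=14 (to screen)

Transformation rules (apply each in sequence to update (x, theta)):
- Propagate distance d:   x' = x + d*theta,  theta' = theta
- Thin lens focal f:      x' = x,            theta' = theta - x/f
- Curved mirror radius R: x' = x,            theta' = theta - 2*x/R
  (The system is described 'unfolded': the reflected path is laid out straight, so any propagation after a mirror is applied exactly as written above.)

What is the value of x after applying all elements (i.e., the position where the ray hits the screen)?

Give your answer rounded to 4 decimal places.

Answer: -15.4462

Derivation:
Initial: x=-7.0000 theta=-0.2000
After 1 (propagate distance d=22): x=-11.4000 theta=-0.2000
After 2 (thin lens f=-44): x=-11.4000 theta=-101/220 (≈-0.4591)
After 3 (propagate distance d=5): x=-3013/220 (≈-13.6955) theta=-101/220 (≈-0.4591)
After 4 (thin lens f=41): x=-3013/220 (≈-13.6955) theta=-282/2255 (≈-0.1251)
After 5 (propagate distance d=14 (to screen)): x=-27865/1804 (≈-15.4462) theta=-282/2255 (≈-0.1251)
Rounded to 4 decimal places: x = -15.4462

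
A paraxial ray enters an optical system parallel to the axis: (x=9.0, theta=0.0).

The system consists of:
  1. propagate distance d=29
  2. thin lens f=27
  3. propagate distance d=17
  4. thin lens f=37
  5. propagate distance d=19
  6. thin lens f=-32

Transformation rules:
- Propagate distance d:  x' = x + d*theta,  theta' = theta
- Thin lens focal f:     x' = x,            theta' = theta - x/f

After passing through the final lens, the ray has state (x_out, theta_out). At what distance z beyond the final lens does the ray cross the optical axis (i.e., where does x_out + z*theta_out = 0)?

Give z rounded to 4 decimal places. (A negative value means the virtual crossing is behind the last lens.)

Initial: x=9.0000 theta=0.0000
After 1 (propagate distance d=29): x=9.0000 theta=0.0000
After 2 (thin lens f=27): x=9.0000 theta=-1/3 (≈-0.3333)
After 3 (propagate distance d=17): x=10/3 (≈3.3333) theta=-1/3 (≈-0.3333)
After 4 (thin lens f=37): x=10/3 (≈3.3333) theta=-47/111 (≈-0.4234)
After 5 (propagate distance d=19): x=-523/111 (≈-4.7117) theta=-47/111 (≈-0.4234)
After 6 (thin lens f=-32): x=-523/111 (≈-4.7117) theta=-2027/3552 (≈-0.5707)
z_focus = -x_out/theta_out = -(-523/111)/(-2027/3552) = -16736/2027 ≈ -8.2565
Rounded to 4 decimal places: z = -8.2565

Answer: -8.2565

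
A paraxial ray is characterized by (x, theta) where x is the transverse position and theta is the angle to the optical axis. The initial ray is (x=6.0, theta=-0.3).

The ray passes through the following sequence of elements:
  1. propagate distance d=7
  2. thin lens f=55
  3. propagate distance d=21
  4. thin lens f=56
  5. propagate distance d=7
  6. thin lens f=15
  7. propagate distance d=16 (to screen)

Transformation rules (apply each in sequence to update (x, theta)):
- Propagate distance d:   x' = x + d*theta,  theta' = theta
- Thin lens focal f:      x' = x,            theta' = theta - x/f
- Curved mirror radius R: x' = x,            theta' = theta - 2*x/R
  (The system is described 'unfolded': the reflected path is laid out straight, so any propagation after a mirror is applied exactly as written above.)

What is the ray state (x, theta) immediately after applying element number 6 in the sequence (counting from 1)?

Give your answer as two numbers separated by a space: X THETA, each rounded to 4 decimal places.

Answer: -5.9993 0.0985

Derivation:
Initial: x=6.0000 theta=-0.3000
After 1 (propagate distance d=7): x=3.9000 theta=-0.3000
After 2 (thin lens f=55): x=3.9000 theta=-102/275 (≈-0.3709)
After 3 (propagate distance d=21): x=-2139/550 (≈-3.8891) theta=-102/275 (≈-0.3709)
After 4 (thin lens f=56): x=-2139/550 (≈-3.8891) theta=-1857/6160 (≈-0.3015)
After 5 (propagate distance d=7): x=-26397/4400 (≈-5.9993) theta=-1857/6160 (≈-0.3015)
After 6 (thin lens f=15): x=-26397/4400 (≈-5.9993) theta=948/9625 (≈0.0985)
Rounded to 4 decimal places: x = -5.9993, theta = 0.0985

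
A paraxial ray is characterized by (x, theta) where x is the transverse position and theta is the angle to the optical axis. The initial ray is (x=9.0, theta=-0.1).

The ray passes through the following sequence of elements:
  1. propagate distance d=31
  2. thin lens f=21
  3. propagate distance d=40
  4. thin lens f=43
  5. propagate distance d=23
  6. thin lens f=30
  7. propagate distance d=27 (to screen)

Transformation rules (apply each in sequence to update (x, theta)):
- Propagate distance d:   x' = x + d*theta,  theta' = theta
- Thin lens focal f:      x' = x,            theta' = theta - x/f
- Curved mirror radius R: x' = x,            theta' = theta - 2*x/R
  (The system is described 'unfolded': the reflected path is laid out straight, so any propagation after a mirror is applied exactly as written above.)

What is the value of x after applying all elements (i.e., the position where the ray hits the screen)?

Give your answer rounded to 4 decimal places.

Initial: x=9.0000 theta=-0.1000
After 1 (propagate distance d=31): x=5.9000 theta=-0.1000
After 2 (thin lens f=21): x=5.9000 theta=-8/21 (≈-0.3810)
After 3 (propagate distance d=40): x=-1961/210 (≈-9.3381) theta=-8/21 (≈-0.3810)
After 4 (thin lens f=43): x=-1961/210 (≈-9.3381) theta=-493/3010 (≈-0.1638)
After 5 (propagate distance d=23): x=-11834/903 (≈-13.1052) theta=-493/3010 (≈-0.1638)
After 6 (thin lens f=30): x=-11834/903 (≈-13.1052) theta=7397/27090 (≈0.2731)
After 7 (propagate distance d=27 (to screen)): x=-51767/9030 (≈-5.7328) theta=7397/27090 (≈0.2731)
Rounded to 4 decimal places: x = -5.7328

Answer: -5.7328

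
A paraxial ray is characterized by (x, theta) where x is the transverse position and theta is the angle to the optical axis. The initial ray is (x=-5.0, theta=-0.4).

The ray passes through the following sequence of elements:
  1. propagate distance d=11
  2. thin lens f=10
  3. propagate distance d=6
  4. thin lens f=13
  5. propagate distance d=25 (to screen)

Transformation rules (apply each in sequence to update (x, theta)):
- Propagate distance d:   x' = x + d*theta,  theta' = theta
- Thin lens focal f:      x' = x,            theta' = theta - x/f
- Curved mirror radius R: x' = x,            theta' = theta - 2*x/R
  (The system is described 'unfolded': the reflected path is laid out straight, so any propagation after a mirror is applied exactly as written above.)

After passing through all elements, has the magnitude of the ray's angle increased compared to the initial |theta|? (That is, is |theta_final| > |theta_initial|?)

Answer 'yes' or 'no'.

Initial: x=-5.0000 theta=-0.4000
After 1 (propagate distance d=11): x=-9.4000 theta=-0.4000
After 2 (thin lens f=10): x=-9.4000 theta=0.5400
After 3 (propagate distance d=6): x=-6.1600 theta=0.5400
After 4 (thin lens f=13): x=-6.1600 theta=659/650 (≈1.0138)
After 5 (propagate distance d=25 (to screen)): x=12471/650 (≈19.1862) theta=659/650 (≈1.0138)
|theta_initial|=0.4000 |theta_final|=659/650 (≈1.0138) -> increased

Answer: yes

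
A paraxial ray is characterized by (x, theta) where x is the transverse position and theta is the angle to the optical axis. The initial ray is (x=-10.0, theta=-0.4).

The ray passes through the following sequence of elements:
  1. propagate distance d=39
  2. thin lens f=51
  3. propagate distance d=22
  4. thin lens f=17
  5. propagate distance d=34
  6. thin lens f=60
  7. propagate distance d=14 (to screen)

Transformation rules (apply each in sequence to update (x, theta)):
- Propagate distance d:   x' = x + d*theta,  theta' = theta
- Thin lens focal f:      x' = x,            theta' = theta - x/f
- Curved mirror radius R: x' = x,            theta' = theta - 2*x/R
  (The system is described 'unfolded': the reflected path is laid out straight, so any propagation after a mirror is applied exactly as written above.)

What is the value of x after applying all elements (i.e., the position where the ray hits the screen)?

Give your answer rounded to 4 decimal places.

Answer: 41.2272

Derivation:
Initial: x=-10.0000 theta=-0.4000
After 1 (propagate distance d=39): x=-25.6000 theta=-0.4000
After 2 (thin lens f=51): x=-25.6000 theta=26/255 (≈0.1020)
After 3 (propagate distance d=22): x=-5956/255 (≈-23.3569) theta=26/255 (≈0.1020)
After 4 (thin lens f=17): x=-5956/255 (≈-23.3569) theta=6398/4335 (≈1.4759)
After 5 (propagate distance d=34): x=456/17 (≈26.8235) theta=6398/4335 (≈1.4759)
After 6 (thin lens f=60): x=456/17 (≈26.8235) theta=892/867 (≈1.0288)
After 7 (propagate distance d=14 (to screen)): x=35744/867 (≈41.2272) theta=892/867 (≈1.0288)
Rounded to 4 decimal places: x = 41.2272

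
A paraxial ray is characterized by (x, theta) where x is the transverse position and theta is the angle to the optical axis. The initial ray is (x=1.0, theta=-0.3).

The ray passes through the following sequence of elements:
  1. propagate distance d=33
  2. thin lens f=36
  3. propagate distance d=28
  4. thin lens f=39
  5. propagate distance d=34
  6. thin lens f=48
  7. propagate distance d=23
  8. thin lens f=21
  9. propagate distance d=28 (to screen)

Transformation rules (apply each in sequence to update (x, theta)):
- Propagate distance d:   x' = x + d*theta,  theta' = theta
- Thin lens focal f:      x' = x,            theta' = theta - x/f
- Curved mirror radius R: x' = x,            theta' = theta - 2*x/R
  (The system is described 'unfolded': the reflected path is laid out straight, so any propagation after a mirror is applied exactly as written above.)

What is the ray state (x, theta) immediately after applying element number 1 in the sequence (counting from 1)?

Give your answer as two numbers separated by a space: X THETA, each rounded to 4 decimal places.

Answer: -8.9000 -0.3000

Derivation:
Initial: x=1.0000 theta=-0.3000
After 1 (propagate distance d=33): x=-8.9000 theta=-0.3000
Rounded to 4 decimal places: x = -8.9000, theta = -0.3000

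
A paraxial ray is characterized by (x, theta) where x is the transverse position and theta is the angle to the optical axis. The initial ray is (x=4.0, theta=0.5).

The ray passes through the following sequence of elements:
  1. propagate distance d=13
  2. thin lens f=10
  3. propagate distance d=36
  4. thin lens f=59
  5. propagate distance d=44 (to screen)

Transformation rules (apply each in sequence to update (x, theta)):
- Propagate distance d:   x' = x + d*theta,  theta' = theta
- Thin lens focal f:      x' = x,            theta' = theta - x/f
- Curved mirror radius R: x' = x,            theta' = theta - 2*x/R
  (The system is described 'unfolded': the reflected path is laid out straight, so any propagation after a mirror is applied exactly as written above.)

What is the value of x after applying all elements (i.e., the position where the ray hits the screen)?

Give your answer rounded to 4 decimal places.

Initial: x=4.0000 theta=0.5000
After 1 (propagate distance d=13): x=10.5000 theta=0.5000
After 2 (thin lens f=10): x=10.5000 theta=-0.5500
After 3 (propagate distance d=36): x=-9.3000 theta=-0.5500
After 4 (thin lens f=59): x=-9.3000 theta=-463/1180 (≈-0.3924)
After 5 (propagate distance d=44 (to screen)): x=-15673/590 (≈-26.5644) theta=-463/1180 (≈-0.3924)
Rounded to 4 decimal places: x = -26.5644

Answer: -26.5644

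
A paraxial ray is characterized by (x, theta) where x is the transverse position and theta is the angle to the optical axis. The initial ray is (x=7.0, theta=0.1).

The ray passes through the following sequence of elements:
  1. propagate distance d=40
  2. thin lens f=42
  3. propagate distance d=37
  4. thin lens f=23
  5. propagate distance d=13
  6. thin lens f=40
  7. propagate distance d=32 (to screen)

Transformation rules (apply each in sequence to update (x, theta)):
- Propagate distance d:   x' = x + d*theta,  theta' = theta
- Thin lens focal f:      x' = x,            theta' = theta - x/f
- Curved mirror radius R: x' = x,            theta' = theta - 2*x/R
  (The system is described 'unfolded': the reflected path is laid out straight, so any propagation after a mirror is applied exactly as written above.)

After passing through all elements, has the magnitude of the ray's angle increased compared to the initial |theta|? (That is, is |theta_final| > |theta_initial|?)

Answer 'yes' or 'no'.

Answer: yes

Derivation:
Initial: x=7.0000 theta=0.1000
After 1 (propagate distance d=40): x=11.0000 theta=0.1000
After 2 (thin lens f=42): x=11.0000 theta=-17/105 (≈-0.1619)
After 3 (propagate distance d=37): x=526/105 (≈5.0095) theta=-17/105 (≈-0.1619)
After 4 (thin lens f=23): x=526/105 (≈5.0095) theta=-131/345 (≈-0.3797)
After 5 (propagate distance d=13): x=59/805 (≈0.0733) theta=-131/345 (≈-0.3797)
After 6 (thin lens f=40): x=59/805 (≈0.0733) theta=-36857/96600 (≈-0.3815)
After 7 (propagate distance d=32 (to screen)): x=-146543/12075 (≈-12.1361) theta=-36857/96600 (≈-0.3815)
|theta_initial|=0.1000 |theta_final|=36857/96600 (≈0.3815) -> increased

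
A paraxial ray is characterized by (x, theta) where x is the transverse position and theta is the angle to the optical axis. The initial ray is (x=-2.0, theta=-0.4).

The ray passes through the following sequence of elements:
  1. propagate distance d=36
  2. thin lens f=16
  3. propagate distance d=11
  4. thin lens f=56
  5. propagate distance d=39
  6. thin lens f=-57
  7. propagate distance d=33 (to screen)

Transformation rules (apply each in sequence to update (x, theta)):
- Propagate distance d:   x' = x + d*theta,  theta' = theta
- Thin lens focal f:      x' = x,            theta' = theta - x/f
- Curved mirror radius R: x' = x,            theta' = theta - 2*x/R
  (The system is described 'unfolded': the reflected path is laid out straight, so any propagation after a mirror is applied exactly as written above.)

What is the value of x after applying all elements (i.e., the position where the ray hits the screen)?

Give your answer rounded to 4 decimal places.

Initial: x=-2.0000 theta=-0.4000
After 1 (propagate distance d=36): x=-16.4000 theta=-0.4000
After 2 (thin lens f=16): x=-16.4000 theta=0.6250
After 3 (propagate distance d=11): x=-9.5250 theta=0.6250
After 4 (thin lens f=56): x=-9.5250 theta=1781/2240 (≈0.7951)
After 5 (propagate distance d=39): x=48123/2240 (≈21.4835) theta=1781/2240 (≈0.7951)
After 6 (thin lens f=-57): x=48123/2240 (≈21.4835) theta=1247/1064 (≈1.1720)
After 7 (propagate distance d=33 (to screen)): x=2560377/42560 (≈60.1592) theta=1247/1064 (≈1.1720)
Rounded to 4 decimal places: x = 60.1592

Answer: 60.1592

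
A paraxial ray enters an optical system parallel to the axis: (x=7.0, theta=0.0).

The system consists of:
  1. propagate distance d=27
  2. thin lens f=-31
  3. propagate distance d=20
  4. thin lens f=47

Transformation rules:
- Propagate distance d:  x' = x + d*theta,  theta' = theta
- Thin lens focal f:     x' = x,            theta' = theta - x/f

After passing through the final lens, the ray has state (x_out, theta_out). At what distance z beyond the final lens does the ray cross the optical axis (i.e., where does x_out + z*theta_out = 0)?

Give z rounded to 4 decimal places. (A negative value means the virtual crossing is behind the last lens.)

Answer: 599.2500

Derivation:
Initial: x=7.0000 theta=0.0000
After 1 (propagate distance d=27): x=7.0000 theta=0.0000
After 2 (thin lens f=-31): x=7.0000 theta=7/31 (≈0.2258)
After 3 (propagate distance d=20): x=357/31 (≈11.5161) theta=7/31 (≈0.2258)
After 4 (thin lens f=47): x=357/31 (≈11.5161) theta=-28/1457 (≈-0.0192)
z_focus = -x_out/theta_out = -(357/31)/(-28/1457) = 599.2500
Rounded to 4 decimal places: z = 599.2500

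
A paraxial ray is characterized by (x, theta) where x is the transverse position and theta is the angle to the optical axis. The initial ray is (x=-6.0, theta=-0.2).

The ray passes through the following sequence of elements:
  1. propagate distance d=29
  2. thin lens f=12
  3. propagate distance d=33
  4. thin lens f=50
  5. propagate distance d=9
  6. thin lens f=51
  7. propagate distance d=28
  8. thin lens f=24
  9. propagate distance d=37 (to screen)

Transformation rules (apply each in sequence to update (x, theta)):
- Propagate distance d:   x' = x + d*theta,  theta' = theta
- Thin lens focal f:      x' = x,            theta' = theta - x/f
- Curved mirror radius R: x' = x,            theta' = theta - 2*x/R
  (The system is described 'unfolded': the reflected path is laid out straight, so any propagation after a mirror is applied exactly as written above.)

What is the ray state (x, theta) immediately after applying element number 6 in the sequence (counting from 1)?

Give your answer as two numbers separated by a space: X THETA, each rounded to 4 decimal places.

Answer: 18.5710 0.1382

Derivation:
Initial: x=-6.0000 theta=-0.2000
After 1 (propagate distance d=29): x=-11.8000 theta=-0.2000
After 2 (thin lens f=12): x=-11.8000 theta=47/60 (≈0.7833)
After 3 (propagate distance d=33): x=14.0500 theta=47/60 (≈0.7833)
After 4 (thin lens f=50): x=14.0500 theta=1507/3000 (≈0.5023)
After 5 (propagate distance d=9): x=18.5710 theta=1507/3000 (≈0.5023)
After 6 (thin lens f=51): x=18.5710 theta=881/6375 (≈0.1382)
Rounded to 4 decimal places: x = 18.5710, theta = 0.1382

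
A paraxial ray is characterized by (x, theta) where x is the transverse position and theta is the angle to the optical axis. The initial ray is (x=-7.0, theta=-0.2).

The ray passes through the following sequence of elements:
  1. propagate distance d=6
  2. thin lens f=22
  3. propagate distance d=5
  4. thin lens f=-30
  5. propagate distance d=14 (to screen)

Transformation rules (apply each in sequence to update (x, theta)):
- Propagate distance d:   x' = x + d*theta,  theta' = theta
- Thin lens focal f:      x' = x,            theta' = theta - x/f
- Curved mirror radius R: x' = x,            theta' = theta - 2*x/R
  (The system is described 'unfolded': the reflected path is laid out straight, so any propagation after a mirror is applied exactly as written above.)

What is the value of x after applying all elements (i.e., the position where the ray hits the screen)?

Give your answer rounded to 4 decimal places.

Initial: x=-7.0000 theta=-0.2000
After 1 (propagate distance d=6): x=-8.2000 theta=-0.2000
After 2 (thin lens f=22): x=-8.2000 theta=19/110 (≈0.1727)
After 3 (propagate distance d=5): x=-807/110 (≈-7.3364) theta=19/110 (≈0.1727)
After 4 (thin lens f=-30): x=-807/110 (≈-7.3364) theta=-79/1100 (≈-0.0718)
After 5 (propagate distance d=14 (to screen)): x=-2294/275 (≈-8.3418) theta=-79/1100 (≈-0.0718)
Rounded to 4 decimal places: x = -8.3418

Answer: -8.3418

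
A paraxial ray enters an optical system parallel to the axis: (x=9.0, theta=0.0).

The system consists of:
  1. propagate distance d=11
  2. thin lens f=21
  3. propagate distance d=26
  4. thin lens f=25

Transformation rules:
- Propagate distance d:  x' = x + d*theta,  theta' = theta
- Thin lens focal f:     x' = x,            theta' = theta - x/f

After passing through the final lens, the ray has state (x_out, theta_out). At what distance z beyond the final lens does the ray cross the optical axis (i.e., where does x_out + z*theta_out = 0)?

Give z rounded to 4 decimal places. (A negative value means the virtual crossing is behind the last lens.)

Answer: -6.2500

Derivation:
Initial: x=9.0000 theta=0.0000
After 1 (propagate distance d=11): x=9.0000 theta=0.0000
After 2 (thin lens f=21): x=9.0000 theta=-3/7 (≈-0.4286)
After 3 (propagate distance d=26): x=-15/7 (≈-2.1429) theta=-3/7 (≈-0.4286)
After 4 (thin lens f=25): x=-15/7 (≈-2.1429) theta=-12/35 (≈-0.3429)
z_focus = -x_out/theta_out = -(-15/7)/(-12/35) = -6.2500
Rounded to 4 decimal places: z = -6.2500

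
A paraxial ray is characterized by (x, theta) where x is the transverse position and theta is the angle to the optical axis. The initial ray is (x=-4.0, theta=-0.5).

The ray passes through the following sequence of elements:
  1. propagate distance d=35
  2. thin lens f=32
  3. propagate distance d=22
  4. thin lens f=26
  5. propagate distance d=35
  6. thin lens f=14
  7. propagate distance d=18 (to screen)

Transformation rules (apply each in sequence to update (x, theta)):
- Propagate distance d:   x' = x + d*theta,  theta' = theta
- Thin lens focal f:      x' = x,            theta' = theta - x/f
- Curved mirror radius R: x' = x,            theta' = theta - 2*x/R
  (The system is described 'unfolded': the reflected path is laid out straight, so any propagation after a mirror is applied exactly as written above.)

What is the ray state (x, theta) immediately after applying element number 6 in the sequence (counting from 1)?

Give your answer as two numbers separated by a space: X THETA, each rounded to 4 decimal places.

Initial: x=-4.0000 theta=-0.5000
After 1 (propagate distance d=35): x=-21.5000 theta=-0.5000
After 2 (thin lens f=32): x=-21.5000 theta=11/64 (≈0.1719)
After 3 (propagate distance d=22): x=-567/32 (≈-17.7188) theta=11/64 (≈0.1719)
After 4 (thin lens f=26): x=-567/32 (≈-17.7188) theta=355/416 (≈0.8534)
After 5 (propagate distance d=35): x=2527/208 (≈12.1490) theta=355/416 (≈0.8534)
After 6 (thin lens f=14): x=2527/208 (≈12.1490) theta=-3/208 (≈-0.0144)
Rounded to 4 decimal places: x = 12.1490, theta = -0.0144

Answer: 12.1490 -0.0144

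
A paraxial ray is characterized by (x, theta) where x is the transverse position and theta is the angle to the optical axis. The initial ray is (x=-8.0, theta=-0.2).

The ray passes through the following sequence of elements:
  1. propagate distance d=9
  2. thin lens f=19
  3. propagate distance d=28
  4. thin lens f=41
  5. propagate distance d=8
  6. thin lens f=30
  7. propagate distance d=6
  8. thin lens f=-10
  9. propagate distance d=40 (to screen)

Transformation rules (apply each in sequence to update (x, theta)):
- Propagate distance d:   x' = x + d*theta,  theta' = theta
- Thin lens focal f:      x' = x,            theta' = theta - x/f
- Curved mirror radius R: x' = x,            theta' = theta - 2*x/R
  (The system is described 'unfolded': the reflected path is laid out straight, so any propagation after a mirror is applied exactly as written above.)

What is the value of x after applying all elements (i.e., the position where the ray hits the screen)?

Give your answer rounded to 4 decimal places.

Answer: 28.4216

Derivation:
Initial: x=-8.0000 theta=-0.2000
After 1 (propagate distance d=9): x=-9.8000 theta=-0.2000
After 2 (thin lens f=19): x=-9.8000 theta=6/19 (≈0.3158)
After 3 (propagate distance d=28): x=-91/95 (≈-0.9579) theta=6/19 (≈0.3158)
After 4 (thin lens f=41): x=-91/95 (≈-0.9579) theta=1321/3895 (≈0.3392)
After 5 (propagate distance d=8): x=6837/3895 (≈1.7553) theta=1321/3895 (≈0.3392)
After 6 (thin lens f=30): x=6837/3895 (≈1.7553) theta=10931/38950 (≈0.2806)
After 7 (propagate distance d=6): x=66978/19475 (≈3.4392) theta=10931/38950 (≈0.2806)
After 8 (thin lens f=-10): x=66978/19475 (≈3.4392) theta=121633/194750 (≈0.6246)
After 9 (propagate distance d=40 (to screen)): x=110702/3895 (≈28.4216) theta=121633/194750 (≈0.6246)
Rounded to 4 decimal places: x = 28.4216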